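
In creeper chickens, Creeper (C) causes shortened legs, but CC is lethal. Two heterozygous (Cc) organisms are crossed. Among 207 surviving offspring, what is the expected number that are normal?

Cross: Cc × Cc
Punnett square offspring (before lethality): 1 CC, 2 Cc, 1 cc
The CC genotype is lethal (embryos die); surviving offspring: 2 Cc, 1 cc
normal: 1 out of 3 → fraction 1/3
Expected count = 1/3 × 207 = 69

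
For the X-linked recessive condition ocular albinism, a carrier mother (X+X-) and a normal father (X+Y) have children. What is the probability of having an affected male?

Cross: X+X- × X+Y
Offspring: 1 X+X+, 1 X+Y, 1 X+X-, 1 X-Y
Probability of an affected male: 1/4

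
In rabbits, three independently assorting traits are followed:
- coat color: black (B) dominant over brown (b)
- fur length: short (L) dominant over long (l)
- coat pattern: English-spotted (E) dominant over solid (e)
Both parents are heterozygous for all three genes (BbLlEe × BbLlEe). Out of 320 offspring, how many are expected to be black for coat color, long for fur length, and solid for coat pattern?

Trihybrid cross: BbLlEe × BbLlEe
Each trait segregates independently with a 3:1 phenotypic ratio, so each gene contributes 3/4 (dominant) or 1/4 (recessive).
Target: black (coat color), long (fur length), solid (coat pattern)
Probability = product of independent per-trait probabilities
= 3/4 × 1/4 × 1/4 = 3/64
Expected count = 3/64 × 320 = 15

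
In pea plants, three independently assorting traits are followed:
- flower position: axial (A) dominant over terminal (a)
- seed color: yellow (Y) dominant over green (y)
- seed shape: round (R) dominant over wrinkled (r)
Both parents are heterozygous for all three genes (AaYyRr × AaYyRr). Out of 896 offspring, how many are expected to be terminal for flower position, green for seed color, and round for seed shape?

Trihybrid cross: AaYyRr × AaYyRr
Each trait segregates independently with a 3:1 phenotypic ratio, so each gene contributes 3/4 (dominant) or 1/4 (recessive).
Target: terminal (flower position), green (seed color), round (seed shape)
Probability = product of independent per-trait probabilities
= 1/4 × 1/4 × 3/4 = 3/64
Expected count = 3/64 × 896 = 42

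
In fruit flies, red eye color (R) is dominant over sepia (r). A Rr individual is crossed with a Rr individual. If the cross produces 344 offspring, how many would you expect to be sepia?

Punnett square for Rr × Rr:
Offspring genotypes: 1 RR, 2 Rr, 1 rr
red: 3, sepia: 1
sepia: 1 out of 4 → fraction 1/4
Expected count = 1/4 × 344 = 86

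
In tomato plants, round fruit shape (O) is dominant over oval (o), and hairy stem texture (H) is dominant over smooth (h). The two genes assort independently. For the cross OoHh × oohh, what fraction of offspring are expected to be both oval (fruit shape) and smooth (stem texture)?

Dihybrid cross OoHh × oohh — consider each gene separately:
fruit shape: Oo × oo → 2 Oo, 2 oo → 2 O_ : 2 oo (out of 4)
stem texture: Hh × hh → 2 Hh, 2 hh → 2 H_ : 2 hh (out of 4)
Looking for: oval (oo) and smooth (hh)
P(oval) = 2/4, P(smooth) = 2/4
P(both) = 2/4 × 2/4 = 4/16 = 1/4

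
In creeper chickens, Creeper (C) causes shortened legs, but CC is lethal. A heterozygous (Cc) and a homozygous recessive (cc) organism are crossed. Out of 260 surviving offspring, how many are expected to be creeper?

Cross: Cc × cc
Punnett square offspring (before lethality): 2 Cc, 2 cc
No CC offspring are produced in this cross.
creeper: 2 out of 4 → fraction 1/2
Expected count = 1/2 × 260 = 130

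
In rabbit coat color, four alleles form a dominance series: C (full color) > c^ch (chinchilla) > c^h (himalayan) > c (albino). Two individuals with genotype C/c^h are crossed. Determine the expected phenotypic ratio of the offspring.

Cross: C/c^h × C/c^h
Allele dominance: C > c^ch > c^h > c
Offspring genotypes: 1 C/C, 2 C/c^h, 1 c^h/c^h
Phenotype counts: 3 full color, 1 himalayan
Ratio: 3 full color : 1 himalayan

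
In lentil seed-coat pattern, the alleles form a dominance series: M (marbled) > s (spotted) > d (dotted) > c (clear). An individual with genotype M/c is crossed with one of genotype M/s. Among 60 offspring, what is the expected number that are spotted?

Cross: M/c × M/s
Allele dominance: M > s > d > c
Offspring genotypes: 1 M/M, 1 M/s, 1 M/c, 1 s/c
Phenotype counts: 3 marbled, 1 spotted
spotted: 1 out of 4 → fraction 1/4
Expected count = 1/4 × 60 = 15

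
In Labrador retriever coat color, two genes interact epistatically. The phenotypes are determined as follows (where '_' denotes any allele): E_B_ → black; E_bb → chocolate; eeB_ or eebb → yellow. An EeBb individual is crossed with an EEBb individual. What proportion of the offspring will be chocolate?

Cross: EeBb × EEBb — consider each gene separately:
E gene: Ee × EE → 2 EE, 2 Ee → 4 E_ (out of 4)
B gene: Bb × Bb → 1 BB, 2 Bb, 1 bb → 3 B_ : 1 bb (out of 4)
Genotype classes (out of 4 × 4 = 16): E_B_ = 4×3 = 12; E_bb = 4×1 = 4
Apply the phenotype rules: E_B_ (12) → black; E_bb (4) → chocolate
Phenotype counts (out of 16): 12 black, 4 chocolate
chocolate: 4 out of 16
Probability: 4/16 = 1/4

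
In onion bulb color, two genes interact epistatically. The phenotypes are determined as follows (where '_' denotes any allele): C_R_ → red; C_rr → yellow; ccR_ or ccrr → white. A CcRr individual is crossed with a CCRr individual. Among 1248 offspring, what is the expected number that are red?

Cross: CcRr × CCRr — consider each gene separately:
C gene: Cc × CC → 2 CC, 2 Cc → 4 C_ (out of 4)
R gene: Rr × Rr → 1 RR, 2 Rr, 1 rr → 3 R_ : 1 rr (out of 4)
Genotype classes (out of 4 × 4 = 16): C_R_ = 4×3 = 12; C_rr = 4×1 = 4
Apply the phenotype rules: C_R_ (12) → red; C_rr (4) → yellow
Phenotype counts (out of 16): 12 red, 4 yellow
red: 12 out of 16 → fraction 3/4
Expected count = 3/4 × 1248 = 936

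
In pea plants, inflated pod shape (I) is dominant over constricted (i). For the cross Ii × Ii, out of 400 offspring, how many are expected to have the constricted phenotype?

Punnett square for Ii × Ii:
Offspring genotypes: 1 II, 2 Ii, 1 ii
Total offspring: 4
Count with target: 1
Probability: 1/4
Expected count = 1/4 × 400 = 100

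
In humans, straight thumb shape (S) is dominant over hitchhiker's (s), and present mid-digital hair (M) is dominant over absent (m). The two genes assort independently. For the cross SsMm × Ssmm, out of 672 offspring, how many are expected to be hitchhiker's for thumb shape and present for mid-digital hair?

Dihybrid cross SsMm × Ssmm — consider each gene separately:
thumb shape: Ss × Ss → 1 SS, 2 Ss, 1 ss → 3 S_ : 1 ss (out of 4)
mid-digital hair: Mm × mm → 2 Mm, 2 mm → 2 M_ : 2 mm (out of 4)
Looking for: hitchhiker's (ss) and present (M_)
P(hitchhiker's) = 1/4, P(present) = 2/4
P(both) = 1/4 × 2/4 = 2/16 = 1/8
Expected count = 1/8 × 672 = 84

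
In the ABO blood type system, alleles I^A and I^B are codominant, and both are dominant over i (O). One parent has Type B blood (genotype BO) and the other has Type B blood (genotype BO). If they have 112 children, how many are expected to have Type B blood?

Cross: BO × BO
Possible offspring genotypes: 1 BB, 2 BO, 1 OO
Blood type counts: 3 Type B, 1 Type O
Probability of Type B: 3/4
Expected count = 3/4 × 112 = 84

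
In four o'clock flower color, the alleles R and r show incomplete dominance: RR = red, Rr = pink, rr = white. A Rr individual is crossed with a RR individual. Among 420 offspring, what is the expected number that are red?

Punnett square for Rr × RR:
Offspring genotypes: 2 RR, 2 Rr
Phenotype counts: 2 red, 2 pink
red: 2 out of 4 → fraction 1/2
Expected count = 1/2 × 420 = 210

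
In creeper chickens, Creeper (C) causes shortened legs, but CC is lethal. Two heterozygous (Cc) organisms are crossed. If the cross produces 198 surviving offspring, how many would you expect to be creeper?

Cross: Cc × Cc
Punnett square offspring (before lethality): 1 CC, 2 Cc, 1 cc
The CC genotype is lethal (embryos die); surviving offspring: 2 Cc, 1 cc
creeper: 2 out of 3 → fraction 2/3
Expected count = 2/3 × 198 = 132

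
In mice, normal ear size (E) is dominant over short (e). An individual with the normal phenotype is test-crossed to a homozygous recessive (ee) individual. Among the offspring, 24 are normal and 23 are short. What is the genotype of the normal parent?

Test cross: ? × ee
Offspring: 24 normal, 23 short — approximately 1:1.
A 1:1 ratio in a test cross indicates the unknown parent is heterozygous (Ee).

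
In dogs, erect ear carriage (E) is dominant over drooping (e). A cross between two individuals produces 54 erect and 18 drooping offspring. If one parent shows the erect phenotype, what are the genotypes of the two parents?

Observed offspring: 54 erect, 18 drooping
The observed ratio simplifies to 3:1. Drooping (ee) offspring appear, so each parent must contribute one e allele. The parent stated to show erect carries E, so it is Ee. The other parent is then either Ee or ee: Ee × ee would give a 1:1 split, whereas Ee × Ee gives 3:1 — matching the data. So both parents are heterozygous (Ee × Ee).
Parent genotypes: Ee × Ee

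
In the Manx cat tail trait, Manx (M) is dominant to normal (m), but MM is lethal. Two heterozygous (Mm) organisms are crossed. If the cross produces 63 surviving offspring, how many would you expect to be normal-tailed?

Cross: Mm × Mm
Punnett square offspring (before lethality): 1 MM, 2 Mm, 1 mm
The MM genotype is lethal (embryos die); surviving offspring: 2 Mm, 1 mm
normal-tailed: 1 out of 3 → fraction 1/3
Expected count = 1/3 × 63 = 21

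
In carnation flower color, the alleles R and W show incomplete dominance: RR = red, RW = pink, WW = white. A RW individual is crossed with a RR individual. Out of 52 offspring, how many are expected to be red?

Punnett square for RW × RR:
Offspring genotypes: 2 RR, 2 RW
Phenotype counts: 2 red, 2 pink
red: 2 out of 4 → fraction 1/2
Expected count = 1/2 × 52 = 26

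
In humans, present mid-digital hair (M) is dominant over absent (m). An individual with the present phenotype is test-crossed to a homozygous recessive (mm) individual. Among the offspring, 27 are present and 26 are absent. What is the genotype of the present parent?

Test cross: ? × mm
Offspring: 27 present, 26 absent — approximately 1:1.
A 1:1 ratio in a test cross indicates the unknown parent is heterozygous (Mm).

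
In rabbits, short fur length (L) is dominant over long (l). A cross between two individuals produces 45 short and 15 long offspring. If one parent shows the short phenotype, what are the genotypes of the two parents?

Observed offspring: 45 short, 15 long
The observed ratio simplifies to 3:1. Long (ll) offspring appear, so each parent must contribute one l allele. The parent stated to show short carries L, so it is Ll. The other parent is then either Ll or ll: Ll × ll would give a 1:1 split, whereas Ll × Ll gives 3:1 — matching the data. So both parents are heterozygous (Ll × Ll).
Parent genotypes: Ll × Ll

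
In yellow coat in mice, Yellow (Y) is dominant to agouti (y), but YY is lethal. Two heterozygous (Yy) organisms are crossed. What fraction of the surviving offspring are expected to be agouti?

Cross: Yy × Yy
Punnett square offspring (before lethality): 1 YY, 2 Yy, 1 yy
The YY genotype is lethal (embryos die); surviving offspring: 2 Yy, 1 yy
agouti: 1 out of 3
Probability: 1/3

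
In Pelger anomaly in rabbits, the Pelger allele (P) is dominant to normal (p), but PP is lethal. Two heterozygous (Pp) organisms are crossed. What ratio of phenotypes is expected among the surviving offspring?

Cross: Pp × Pp
Punnett square offspring (before lethality): 1 PP, 2 Pp, 1 pp
The PP genotype is lethal (embryos die); surviving offspring: 2 Pp, 1 pp
Ratio: 2 Pelger : 1 normal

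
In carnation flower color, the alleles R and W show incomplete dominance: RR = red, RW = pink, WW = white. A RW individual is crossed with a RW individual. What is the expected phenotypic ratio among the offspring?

Punnett square for RW × RW:
Offspring genotypes: 1 RR, 2 RW, 1 WW
Phenotype counts: 1 red, 2 pink, 1 white
Ratio: 1 red : 2 pink : 1 white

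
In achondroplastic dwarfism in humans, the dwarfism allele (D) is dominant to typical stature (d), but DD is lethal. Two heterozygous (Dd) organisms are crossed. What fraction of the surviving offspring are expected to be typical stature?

Cross: Dd × Dd
Punnett square offspring (before lethality): 1 DD, 2 Dd, 1 dd
The DD genotype is lethal (embryos die); surviving offspring: 2 Dd, 1 dd
typical stature: 1 out of 3
Probability: 1/3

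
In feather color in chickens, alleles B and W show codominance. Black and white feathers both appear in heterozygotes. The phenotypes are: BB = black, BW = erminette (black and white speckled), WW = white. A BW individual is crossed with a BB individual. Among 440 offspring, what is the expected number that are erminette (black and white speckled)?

Punnett square for BW × BB:
Offspring genotypes: 2 BB, 2 BW
Phenotype counts: 2 black, 2 erminette (black and white speckled)
erminette (black and white speckled): 2 out of 4 → fraction 1/2
Expected count = 1/2 × 440 = 220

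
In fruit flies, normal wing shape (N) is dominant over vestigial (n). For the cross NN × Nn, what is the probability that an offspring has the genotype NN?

Punnett square for NN × Nn:
Offspring genotypes: 2 NN, 2 Nn
Total offspring: 4
Count with target: 2
Probability: 2/4 = 1/2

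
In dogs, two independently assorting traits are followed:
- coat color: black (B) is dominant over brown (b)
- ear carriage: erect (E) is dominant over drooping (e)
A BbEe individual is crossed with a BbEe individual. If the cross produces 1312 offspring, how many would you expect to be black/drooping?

Dihybrid cross BbEe × BbEe — consider each gene separately:
coat color: Bb × Bb → 1 BB, 2 Bb, 1 bb → 3 B_ : 1 bb (out of 4)
ear carriage: Ee × Ee → 1 EE, 2 Ee, 1 ee → 3 E_ : 1 ee (out of 4)
Combine (counts out of 4 × 4 = 16): black/erect (B_E_) = 3×3 = 9; black/drooping (B_ee) = 3×1 = 3; brown/erect (bbE_) = 1×3 = 3; brown/drooping (bbee) = 1×1 = 1
Phenotype counts (out of 16): 9 black/erect, 3 black/drooping, 3 brown/erect, 1 brown/drooping
black/drooping: 3 out of 16 → fraction 3/16
Expected count = 3/16 × 1312 = 246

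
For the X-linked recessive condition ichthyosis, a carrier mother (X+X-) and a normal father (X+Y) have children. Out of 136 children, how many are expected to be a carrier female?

Cross: X+X- × X+Y
Offspring: 1 X+X+, 1 X+Y, 1 X+X-, 1 X-Y
Probability of a carrier female: 1/4
Expected count = 1/4 × 136 = 34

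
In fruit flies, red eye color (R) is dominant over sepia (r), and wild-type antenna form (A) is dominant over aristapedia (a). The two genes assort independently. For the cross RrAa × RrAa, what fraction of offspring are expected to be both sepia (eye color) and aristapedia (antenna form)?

Dihybrid cross RrAa × RrAa — consider each gene separately:
eye color: Rr × Rr → 1 RR, 2 Rr, 1 rr → 3 R_ : 1 rr (out of 4)
antenna form: Aa × Aa → 1 AA, 2 Aa, 1 aa → 3 A_ : 1 aa (out of 4)
Looking for: sepia (rr) and aristapedia (aa)
P(sepia) = 1/4, P(aristapedia) = 1/4
P(both) = 1/4 × 1/4 = 1/16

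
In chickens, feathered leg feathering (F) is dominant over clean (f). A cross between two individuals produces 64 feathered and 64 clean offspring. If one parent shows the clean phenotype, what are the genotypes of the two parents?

Observed offspring: 64 feathered, 64 clean
The observed ratio simplifies to 1:1. One parent shows clean, so its genotype must be ff. A 1:1 offspring split requires the other parent to be heterozygous (Ff).
Parent genotypes: ff × Ff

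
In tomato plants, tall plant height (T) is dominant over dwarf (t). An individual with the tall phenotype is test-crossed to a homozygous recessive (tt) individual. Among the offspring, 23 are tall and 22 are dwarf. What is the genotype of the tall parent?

Test cross: ? × tt
Offspring: 23 tall, 22 dwarf — approximately 1:1.
A 1:1 ratio in a test cross indicates the unknown parent is heterozygous (Tt).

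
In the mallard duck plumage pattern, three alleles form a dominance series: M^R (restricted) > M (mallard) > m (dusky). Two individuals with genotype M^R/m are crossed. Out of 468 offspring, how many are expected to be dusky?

Cross: M^R/m × M^R/m
Allele dominance: M^R > M > m
Offspring genotypes: 1 M^R/M^R, 2 M^R/m, 1 m/m
Phenotype counts: 3 restricted, 1 dusky
dusky: 1 out of 4 → fraction 1/4
Expected count = 1/4 × 468 = 117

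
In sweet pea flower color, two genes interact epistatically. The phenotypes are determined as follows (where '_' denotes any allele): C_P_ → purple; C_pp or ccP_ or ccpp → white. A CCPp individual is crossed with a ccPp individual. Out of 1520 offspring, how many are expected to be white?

Cross: CCPp × ccPp — consider each gene separately:
C gene: CC × cc → 4 Cc → 4 C_ (out of 4)
P gene: Pp × Pp → 1 PP, 2 Pp, 1 pp → 3 P_ : 1 pp (out of 4)
Genotype classes (out of 4 × 4 = 16): C_P_ = 4×3 = 12; C_pp = 4×1 = 4
Apply the phenotype rules: C_P_ (12) → purple; C_pp (4) → white
Phenotype counts (out of 16): 12 purple, 4 white
white: 4 out of 16 → fraction 1/4
Expected count = 1/4 × 1520 = 380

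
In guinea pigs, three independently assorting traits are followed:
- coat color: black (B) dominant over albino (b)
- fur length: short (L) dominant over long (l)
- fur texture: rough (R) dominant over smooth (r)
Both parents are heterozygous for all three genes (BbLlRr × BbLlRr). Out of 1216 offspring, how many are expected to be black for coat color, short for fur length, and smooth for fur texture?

Trihybrid cross: BbLlRr × BbLlRr
Each trait segregates independently with a 3:1 phenotypic ratio, so each gene contributes 3/4 (dominant) or 1/4 (recessive).
Target: black (coat color), short (fur length), smooth (fur texture)
Probability = product of independent per-trait probabilities
= 3/4 × 3/4 × 1/4 = 9/64
Expected count = 9/64 × 1216 = 171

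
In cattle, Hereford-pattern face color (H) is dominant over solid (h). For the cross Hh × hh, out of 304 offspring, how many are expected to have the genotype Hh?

Punnett square for Hh × hh:
Offspring genotypes: 2 Hh, 2 hh
Total offspring: 4
Count with target: 2
Probability: 2/4 = 1/2
Expected count = 1/2 × 304 = 152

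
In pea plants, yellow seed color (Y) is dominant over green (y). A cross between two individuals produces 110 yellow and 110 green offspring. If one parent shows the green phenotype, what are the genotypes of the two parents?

Observed offspring: 110 yellow, 110 green
The observed ratio simplifies to 1:1. One parent shows green, so its genotype must be yy. A 1:1 offspring split requires the other parent to be heterozygous (Yy).
Parent genotypes: yy × Yy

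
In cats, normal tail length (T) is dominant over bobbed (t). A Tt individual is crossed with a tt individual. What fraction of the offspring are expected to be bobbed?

Punnett square for Tt × tt:
Offspring genotypes: 2 Tt, 2 tt
normal: 2, bobbed: 2
bobbed: 2 out of 4
Probability: 2/4 = 1/2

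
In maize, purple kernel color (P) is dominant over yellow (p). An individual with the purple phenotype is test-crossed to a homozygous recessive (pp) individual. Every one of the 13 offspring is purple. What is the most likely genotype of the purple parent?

Test cross: ? × pp
All offspring are purple.
If the unknown parent were heterozygous (Pp), about half of 13 offspring would be yellow; none are. The unknown parent is most likely homozygous dominant (PP).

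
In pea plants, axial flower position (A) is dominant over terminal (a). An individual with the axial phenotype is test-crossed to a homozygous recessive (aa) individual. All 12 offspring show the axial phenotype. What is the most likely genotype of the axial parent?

Test cross: ? × aa
All offspring are axial.
If the unknown parent were heterozygous (Aa), about half of 12 offspring would be terminal; none are. The unknown parent is most likely homozygous dominant (AA).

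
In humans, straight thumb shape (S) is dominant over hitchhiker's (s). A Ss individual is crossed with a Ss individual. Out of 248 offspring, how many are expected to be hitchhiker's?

Punnett square for Ss × Ss:
Offspring genotypes: 1 SS, 2 Ss, 1 ss
straight: 3, hitchhiker's: 1
hitchhiker's: 1 out of 4 → fraction 1/4
Expected count = 1/4 × 248 = 62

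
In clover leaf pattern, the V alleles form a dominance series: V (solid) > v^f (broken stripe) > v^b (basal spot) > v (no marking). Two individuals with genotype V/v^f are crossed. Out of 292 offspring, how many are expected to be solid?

Cross: V/v^f × V/v^f
Allele dominance: V > v^f > v^b > v
Offspring genotypes: 1 V/V, 2 V/v^f, 1 v^f/v^f
Phenotype counts: 3 solid, 1 broken stripe
solid: 3 out of 4 → fraction 3/4
Expected count = 3/4 × 292 = 219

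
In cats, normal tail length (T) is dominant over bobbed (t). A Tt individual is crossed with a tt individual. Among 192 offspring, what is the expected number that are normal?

Punnett square for Tt × tt:
Offspring genotypes: 2 Tt, 2 tt
normal: 2, bobbed: 2
normal: 2 out of 4 → fraction 1/2
Expected count = 1/2 × 192 = 96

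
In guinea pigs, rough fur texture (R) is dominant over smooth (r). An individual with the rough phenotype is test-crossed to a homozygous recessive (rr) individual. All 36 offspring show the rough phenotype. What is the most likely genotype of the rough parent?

Test cross: ? × rr
All offspring are rough.
If the unknown parent were heterozygous (Rr), about half of 36 offspring would be smooth; none are. The unknown parent is most likely homozygous dominant (RR).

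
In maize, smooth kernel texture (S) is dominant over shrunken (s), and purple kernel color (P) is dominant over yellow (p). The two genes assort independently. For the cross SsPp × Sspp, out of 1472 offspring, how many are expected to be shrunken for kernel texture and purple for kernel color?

Dihybrid cross SsPp × Sspp — consider each gene separately:
kernel texture: Ss × Ss → 1 SS, 2 Ss, 1 ss → 3 S_ : 1 ss (out of 4)
kernel color: Pp × pp → 2 Pp, 2 pp → 2 P_ : 2 pp (out of 4)
Looking for: shrunken (ss) and purple (P_)
P(shrunken) = 1/4, P(purple) = 2/4
P(both) = 1/4 × 2/4 = 2/16 = 1/8
Expected count = 1/8 × 1472 = 184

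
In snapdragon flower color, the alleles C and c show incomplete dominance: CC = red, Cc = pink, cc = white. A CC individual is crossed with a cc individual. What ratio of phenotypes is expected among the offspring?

Punnett square for CC × cc:
Offspring genotypes: 4 Cc
Phenotype counts: 4 pink
Ratio: all pink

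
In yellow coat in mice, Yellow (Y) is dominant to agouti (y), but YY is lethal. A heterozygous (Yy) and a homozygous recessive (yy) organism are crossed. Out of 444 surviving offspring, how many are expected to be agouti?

Cross: Yy × yy
Punnett square offspring (before lethality): 2 Yy, 2 yy
No YY offspring are produced in this cross.
agouti: 2 out of 4 → fraction 1/2
Expected count = 1/2 × 444 = 222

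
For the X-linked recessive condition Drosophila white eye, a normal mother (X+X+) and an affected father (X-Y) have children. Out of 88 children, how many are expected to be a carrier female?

Cross: X+X+ × X-Y
Offspring: 2 X+X-, 2 X+Y
Probability of a carrier female: 2/4 = 1/2
Expected count = 1/2 × 88 = 44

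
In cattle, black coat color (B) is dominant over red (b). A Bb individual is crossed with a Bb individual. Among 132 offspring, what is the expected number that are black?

Punnett square for Bb × Bb:
Offspring genotypes: 1 BB, 2 Bb, 1 bb
black: 3, red: 1
black: 3 out of 4 → fraction 3/4
Expected count = 3/4 × 132 = 99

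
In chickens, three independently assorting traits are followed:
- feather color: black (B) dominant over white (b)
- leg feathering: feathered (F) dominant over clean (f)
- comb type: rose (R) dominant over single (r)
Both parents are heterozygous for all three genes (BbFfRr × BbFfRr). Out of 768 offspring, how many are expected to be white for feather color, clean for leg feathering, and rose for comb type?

Trihybrid cross: BbFfRr × BbFfRr
Each trait segregates independently with a 3:1 phenotypic ratio, so each gene contributes 3/4 (dominant) or 1/4 (recessive).
Target: white (feather color), clean (leg feathering), rose (comb type)
Probability = product of independent per-trait probabilities
= 1/4 × 1/4 × 3/4 = 3/64
Expected count = 3/64 × 768 = 36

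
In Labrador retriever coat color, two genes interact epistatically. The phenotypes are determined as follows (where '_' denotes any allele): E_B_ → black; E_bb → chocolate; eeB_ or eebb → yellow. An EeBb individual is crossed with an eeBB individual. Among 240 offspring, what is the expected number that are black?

Cross: EeBb × eeBB — consider each gene separately:
E gene: Ee × ee → 2 Ee, 2 ee → 2 E_ : 2 ee (out of 4)
B gene: Bb × BB → 2 BB, 2 Bb → 4 B_ (out of 4)
Genotype classes (out of 4 × 4 = 16): E_B_ = 2×4 = 8; eeB_ = 2×4 = 8
Apply the phenotype rules: E_B_ (8) → black; eeB_ (8) → yellow
Phenotype counts (out of 16): 8 black, 8 yellow
black: 8 out of 16 → fraction 1/2
Expected count = 1/2 × 240 = 120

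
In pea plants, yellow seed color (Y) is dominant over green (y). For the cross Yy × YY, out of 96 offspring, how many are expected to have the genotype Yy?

Punnett square for Yy × YY:
Offspring genotypes: 2 YY, 2 Yy
Total offspring: 4
Count with target: 2
Probability: 2/4 = 1/2
Expected count = 1/2 × 96 = 48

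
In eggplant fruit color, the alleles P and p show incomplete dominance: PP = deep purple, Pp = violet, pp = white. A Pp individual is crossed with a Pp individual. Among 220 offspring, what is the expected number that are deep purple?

Punnett square for Pp × Pp:
Offspring genotypes: 1 PP, 2 Pp, 1 pp
Phenotype counts: 1 deep purple, 2 violet, 1 white
deep purple: 1 out of 4 → fraction 1/4
Expected count = 1/4 × 220 = 55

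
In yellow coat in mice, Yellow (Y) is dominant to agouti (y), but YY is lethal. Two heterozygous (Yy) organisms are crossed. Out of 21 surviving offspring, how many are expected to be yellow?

Cross: Yy × Yy
Punnett square offspring (before lethality): 1 YY, 2 Yy, 1 yy
The YY genotype is lethal (embryos die); surviving offspring: 2 Yy, 1 yy
yellow: 2 out of 3 → fraction 2/3
Expected count = 2/3 × 21 = 14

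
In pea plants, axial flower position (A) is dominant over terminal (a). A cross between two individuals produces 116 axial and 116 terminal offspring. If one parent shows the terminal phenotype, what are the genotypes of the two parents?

Observed offspring: 116 axial, 116 terminal
The observed ratio simplifies to 1:1. One parent shows terminal, so its genotype must be aa. A 1:1 offspring split requires the other parent to be heterozygous (Aa).
Parent genotypes: aa × Aa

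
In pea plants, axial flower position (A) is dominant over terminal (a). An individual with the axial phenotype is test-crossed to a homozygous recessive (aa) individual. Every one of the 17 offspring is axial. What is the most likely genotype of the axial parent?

Test cross: ? × aa
All offspring are axial.
If the unknown parent were heterozygous (Aa), about half of 17 offspring would be terminal; none are. The unknown parent is most likely homozygous dominant (AA).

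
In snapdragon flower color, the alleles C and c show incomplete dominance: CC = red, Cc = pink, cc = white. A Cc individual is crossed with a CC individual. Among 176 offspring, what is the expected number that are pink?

Punnett square for Cc × CC:
Offspring genotypes: 2 CC, 2 Cc
Phenotype counts: 2 red, 2 pink
pink: 2 out of 4 → fraction 1/2
Expected count = 1/2 × 176 = 88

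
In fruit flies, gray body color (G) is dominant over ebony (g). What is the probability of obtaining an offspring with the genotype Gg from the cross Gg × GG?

Punnett square for Gg × GG:
Offspring genotypes: 2 GG, 2 Gg
Total offspring: 4
Count with target: 2
Probability: 2/4 = 1/2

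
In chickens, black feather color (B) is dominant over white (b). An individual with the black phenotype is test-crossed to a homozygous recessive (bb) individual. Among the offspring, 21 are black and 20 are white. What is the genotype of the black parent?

Test cross: ? × bb
Offspring: 21 black, 20 white — approximately 1:1.
A 1:1 ratio in a test cross indicates the unknown parent is heterozygous (Bb).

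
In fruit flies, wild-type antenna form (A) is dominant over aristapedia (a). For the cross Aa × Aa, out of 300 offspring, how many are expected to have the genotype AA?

Punnett square for Aa × Aa:
Offspring genotypes: 1 AA, 2 Aa, 1 aa
Total offspring: 4
Count with target: 1
Probability: 1/4
Expected count = 1/4 × 300 = 75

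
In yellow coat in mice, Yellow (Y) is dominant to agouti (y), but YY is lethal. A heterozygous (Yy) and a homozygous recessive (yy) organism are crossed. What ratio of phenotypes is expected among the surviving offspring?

Cross: Yy × yy
Punnett square offspring (before lethality): 2 Yy, 2 yy
No YY offspring are produced in this cross.
Ratio: 1 yellow : 1 agouti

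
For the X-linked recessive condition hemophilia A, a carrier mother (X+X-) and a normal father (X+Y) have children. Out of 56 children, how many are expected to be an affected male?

Cross: X+X- × X+Y
Offspring: 1 X+X+, 1 X+Y, 1 X+X-, 1 X-Y
Probability of an affected male: 1/4
Expected count = 1/4 × 56 = 14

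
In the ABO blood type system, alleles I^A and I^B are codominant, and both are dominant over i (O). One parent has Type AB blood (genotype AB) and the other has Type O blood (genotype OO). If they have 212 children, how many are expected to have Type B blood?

Cross: AB × OO
Possible offspring genotypes: 2 AO, 2 BO
Blood type counts: 2 Type A, 2 Type B
Probability of Type B: 2/4 = 1/2
Expected count = 1/2 × 212 = 106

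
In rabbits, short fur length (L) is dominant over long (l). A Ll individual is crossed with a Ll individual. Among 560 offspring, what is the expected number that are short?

Punnett square for Ll × Ll:
Offspring genotypes: 1 LL, 2 Ll, 1 ll
short: 3, long: 1
short: 3 out of 4 → fraction 3/4
Expected count = 3/4 × 560 = 420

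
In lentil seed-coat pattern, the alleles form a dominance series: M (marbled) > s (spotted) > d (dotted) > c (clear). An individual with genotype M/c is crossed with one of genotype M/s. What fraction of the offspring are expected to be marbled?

Cross: M/c × M/s
Allele dominance: M > s > d > c
Offspring genotypes: 1 M/M, 1 M/s, 1 M/c, 1 s/c
Phenotype counts: 3 marbled, 1 spotted
marbled: 3 out of 4
Probability: 3/4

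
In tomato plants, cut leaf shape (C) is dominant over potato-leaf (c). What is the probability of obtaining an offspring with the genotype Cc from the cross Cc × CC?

Punnett square for Cc × CC:
Offspring genotypes: 2 CC, 2 Cc
Total offspring: 4
Count with target: 2
Probability: 2/4 = 1/2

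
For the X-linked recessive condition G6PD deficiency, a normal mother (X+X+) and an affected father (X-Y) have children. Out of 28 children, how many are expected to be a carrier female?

Cross: X+X+ × X-Y
Offspring: 2 X+X-, 2 X+Y
Probability of a carrier female: 2/4 = 1/2
Expected count = 1/2 × 28 = 14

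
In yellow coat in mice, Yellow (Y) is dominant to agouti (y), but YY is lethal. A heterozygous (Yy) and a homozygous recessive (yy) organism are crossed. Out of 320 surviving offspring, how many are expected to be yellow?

Cross: Yy × yy
Punnett square offspring (before lethality): 2 Yy, 2 yy
No YY offspring are produced in this cross.
yellow: 2 out of 4 → fraction 1/2
Expected count = 1/2 × 320 = 160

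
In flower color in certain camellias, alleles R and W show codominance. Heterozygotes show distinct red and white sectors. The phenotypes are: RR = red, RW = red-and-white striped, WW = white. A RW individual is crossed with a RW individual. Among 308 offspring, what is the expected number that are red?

Punnett square for RW × RW:
Offspring genotypes: 1 RR, 2 RW, 1 WW
Phenotype counts: 1 red, 2 red-and-white striped, 1 white
red: 1 out of 4 → fraction 1/4
Expected count = 1/4 × 308 = 77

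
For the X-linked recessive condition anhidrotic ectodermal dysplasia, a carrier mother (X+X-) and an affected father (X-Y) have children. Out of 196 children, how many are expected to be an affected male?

Cross: X+X- × X-Y
Offspring: 1 X+X-, 1 X+Y, 1 X-X-, 1 X-Y
Probability of an affected male: 1/4
Expected count = 1/4 × 196 = 49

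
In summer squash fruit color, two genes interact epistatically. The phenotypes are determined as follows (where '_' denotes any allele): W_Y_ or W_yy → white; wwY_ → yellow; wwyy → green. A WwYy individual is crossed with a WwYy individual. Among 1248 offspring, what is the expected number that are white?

Cross: WwYy × WwYy — consider each gene separately:
W gene: Ww × Ww → 1 WW, 2 Ww, 1 ww → 3 W_ : 1 ww (out of 4)
Y gene: Yy × Yy → 1 YY, 2 Yy, 1 yy → 3 Y_ : 1 yy (out of 4)
Genotype classes (out of 4 × 4 = 16): W_Y_ = 3×3 = 9; W_yy = 3×1 = 3; wwY_ = 1×3 = 3; wwyy = 1×1 = 1
Apply the phenotype rules: W_Y_ (9) + W_yy (3) → white; wwY_ (3) → yellow; wwyy (1) → green
Phenotype counts (out of 16): 12 white, 3 yellow, 1 green
white: 12 out of 16 → fraction 3/4
Expected count = 3/4 × 1248 = 936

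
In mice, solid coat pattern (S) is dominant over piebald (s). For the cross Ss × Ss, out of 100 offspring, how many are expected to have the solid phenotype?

Punnett square for Ss × Ss:
Offspring genotypes: 1 SS, 2 Ss, 1 ss
Total offspring: 4
Count with target: 3
Probability: 3/4
Expected count = 3/4 × 100 = 75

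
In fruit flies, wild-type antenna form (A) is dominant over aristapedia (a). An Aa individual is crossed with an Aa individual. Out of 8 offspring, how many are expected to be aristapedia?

Punnett square for Aa × Aa:
Offspring genotypes: 1 AA, 2 Aa, 1 aa
wild-type: 3, aristapedia: 1
aristapedia: 1 out of 4 → fraction 1/4
Expected count = 1/4 × 8 = 2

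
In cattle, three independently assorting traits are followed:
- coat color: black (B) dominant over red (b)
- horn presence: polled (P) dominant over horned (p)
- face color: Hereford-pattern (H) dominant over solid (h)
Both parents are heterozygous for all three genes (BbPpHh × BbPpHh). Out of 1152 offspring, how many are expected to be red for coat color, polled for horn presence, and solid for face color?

Trihybrid cross: BbPpHh × BbPpHh
Each trait segregates independently with a 3:1 phenotypic ratio, so each gene contributes 3/4 (dominant) or 1/4 (recessive).
Target: red (coat color), polled (horn presence), solid (face color)
Probability = product of independent per-trait probabilities
= 1/4 × 3/4 × 1/4 = 3/64
Expected count = 3/64 × 1152 = 54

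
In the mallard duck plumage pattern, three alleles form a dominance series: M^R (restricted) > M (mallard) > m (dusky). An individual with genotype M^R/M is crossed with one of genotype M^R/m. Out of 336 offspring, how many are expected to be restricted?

Cross: M^R/M × M^R/m
Allele dominance: M^R > M > m
Offspring genotypes: 1 M^R/M^R, 1 M^R/m, 1 M^R/M, 1 M/m
Phenotype counts: 3 restricted, 1 mallard
restricted: 3 out of 4 → fraction 3/4
Expected count = 3/4 × 336 = 252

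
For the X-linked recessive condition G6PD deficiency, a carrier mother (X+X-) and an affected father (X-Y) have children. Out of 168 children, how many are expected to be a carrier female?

Cross: X+X- × X-Y
Offspring: 1 X+X-, 1 X+Y, 1 X-X-, 1 X-Y
Probability of a carrier female: 1/4
Expected count = 1/4 × 168 = 42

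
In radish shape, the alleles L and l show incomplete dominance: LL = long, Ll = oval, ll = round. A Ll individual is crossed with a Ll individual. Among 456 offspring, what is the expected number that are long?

Punnett square for Ll × Ll:
Offspring genotypes: 1 LL, 2 Ll, 1 ll
Phenotype counts: 1 long, 2 oval, 1 round
long: 1 out of 4 → fraction 1/4
Expected count = 1/4 × 456 = 114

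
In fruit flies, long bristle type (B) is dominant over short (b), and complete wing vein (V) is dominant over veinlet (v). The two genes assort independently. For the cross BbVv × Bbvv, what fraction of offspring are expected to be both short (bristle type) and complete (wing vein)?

Dihybrid cross BbVv × Bbvv — consider each gene separately:
bristle type: Bb × Bb → 1 BB, 2 Bb, 1 bb → 3 B_ : 1 bb (out of 4)
wing vein: Vv × vv → 2 Vv, 2 vv → 2 V_ : 2 vv (out of 4)
Looking for: short (bb) and complete (V_)
P(short) = 1/4, P(complete) = 2/4
P(both) = 1/4 × 2/4 = 2/16 = 1/8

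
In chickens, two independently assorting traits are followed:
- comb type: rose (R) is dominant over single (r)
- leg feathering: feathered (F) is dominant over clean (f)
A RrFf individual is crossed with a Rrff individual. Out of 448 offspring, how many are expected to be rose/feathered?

Dihybrid cross RrFf × Rrff — consider each gene separately:
comb type: Rr × Rr → 1 RR, 2 Rr, 1 rr → 3 R_ : 1 rr (out of 4)
leg feathering: Ff × ff → 2 Ff, 2 ff → 2 F_ : 2 ff (out of 4)
Combine (counts out of 4 × 4 = 16): rose/feathered (R_F_) = 3×2 = 6; rose/clean (R_ff) = 3×2 = 6; single/feathered (rrF_) = 1×2 = 2; single/clean (rrff) = 1×2 = 2
Phenotype counts (out of 16): 6 rose/feathered, 6 rose/clean, 2 single/feathered, 2 single/clean
rose/feathered: 6 out of 16 → fraction 3/8
Expected count = 3/8 × 448 = 168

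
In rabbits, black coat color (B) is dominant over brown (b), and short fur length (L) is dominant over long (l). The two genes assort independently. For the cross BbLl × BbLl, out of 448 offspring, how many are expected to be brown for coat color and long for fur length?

Dihybrid cross BbLl × BbLl — consider each gene separately:
coat color: Bb × Bb → 1 BB, 2 Bb, 1 bb → 3 B_ : 1 bb (out of 4)
fur length: Ll × Ll → 1 LL, 2 Ll, 1 ll → 3 L_ : 1 ll (out of 4)
Looking for: brown (bb) and long (ll)
P(brown) = 1/4, P(long) = 1/4
P(both) = 1/4 × 1/4 = 1/16
Expected count = 1/16 × 448 = 28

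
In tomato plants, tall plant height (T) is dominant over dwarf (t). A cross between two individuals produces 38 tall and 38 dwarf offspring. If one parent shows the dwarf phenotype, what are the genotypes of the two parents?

Observed offspring: 38 tall, 38 dwarf
The observed ratio simplifies to 1:1. One parent shows dwarf, so its genotype must be tt. A 1:1 offspring split requires the other parent to be heterozygous (Tt).
Parent genotypes: tt × Tt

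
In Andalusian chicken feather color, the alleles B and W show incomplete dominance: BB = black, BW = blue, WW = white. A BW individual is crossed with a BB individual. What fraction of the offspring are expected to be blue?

Punnett square for BW × BB:
Offspring genotypes: 2 BB, 2 BW
Phenotype counts: 2 black, 2 blue
blue: 2 out of 4
Probability: 2/4 = 1/2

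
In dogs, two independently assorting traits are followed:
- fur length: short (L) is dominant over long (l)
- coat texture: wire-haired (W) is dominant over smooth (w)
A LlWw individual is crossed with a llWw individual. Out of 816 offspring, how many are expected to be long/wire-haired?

Dihybrid cross LlWw × llWw — consider each gene separately:
fur length: Ll × ll → 2 Ll, 2 ll → 2 L_ : 2 ll (out of 4)
coat texture: Ww × Ww → 1 WW, 2 Ww, 1 ww → 3 W_ : 1 ww (out of 4)
Combine (counts out of 4 × 4 = 16): short/wire-haired (L_W_) = 2×3 = 6; short/smooth (L_ww) = 2×1 = 2; long/wire-haired (llW_) = 2×3 = 6; long/smooth (llww) = 2×1 = 2
Phenotype counts (out of 16): 6 short/wire-haired, 2 short/smooth, 6 long/wire-haired, 2 long/smooth
long/wire-haired: 6 out of 16 → fraction 3/8
Expected count = 3/8 × 816 = 306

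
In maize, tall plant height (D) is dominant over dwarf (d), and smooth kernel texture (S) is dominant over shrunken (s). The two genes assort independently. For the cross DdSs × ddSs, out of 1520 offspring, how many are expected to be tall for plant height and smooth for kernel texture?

Dihybrid cross DdSs × ddSs — consider each gene separately:
plant height: Dd × dd → 2 Dd, 2 dd → 2 D_ : 2 dd (out of 4)
kernel texture: Ss × Ss → 1 SS, 2 Ss, 1 ss → 3 S_ : 1 ss (out of 4)
Looking for: tall (D_) and smooth (S_)
P(tall) = 2/4, P(smooth) = 3/4
P(both) = 2/4 × 3/4 = 6/16 = 3/8
Expected count = 3/8 × 1520 = 570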